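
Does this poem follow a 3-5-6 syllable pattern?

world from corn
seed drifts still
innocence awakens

Line 1: world (1), from (1), corn (1) → 3 ✓
Line 2: seed (1), drifts (1), still (1) → 3 (expected 5)
Line 3: innocence (3), awakens (3) → 6 ✓

No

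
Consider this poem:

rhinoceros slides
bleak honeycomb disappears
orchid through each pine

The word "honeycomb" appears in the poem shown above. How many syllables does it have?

3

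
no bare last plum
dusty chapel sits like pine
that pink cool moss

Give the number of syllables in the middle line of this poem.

7

The middle line: dusty (2), chapel (2), sits (1), like (1), pine (1) → 7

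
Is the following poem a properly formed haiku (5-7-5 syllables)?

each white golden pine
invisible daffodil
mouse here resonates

Line 1: each (1), white (1), golden (2), pine (1) → 5 ✓
Line 2: invisible (4), daffodil (3) → 7 ✓
Line 3: mouse (1), here (1), resonates (3) → 5 ✓

Yes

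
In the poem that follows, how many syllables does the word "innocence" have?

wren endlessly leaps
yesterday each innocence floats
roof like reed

"innocence" has 3 syllables.

3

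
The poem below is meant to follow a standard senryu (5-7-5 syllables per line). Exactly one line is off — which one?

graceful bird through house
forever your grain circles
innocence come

Line 1: graceful(2) + bird(1) + through(1) + house(1) = 5 ✓
Line 2: forever(3) + your(1) + grain(1) + circles(2) = 7 ✓
Line 3: innocence(3) + come(1) = 4 (expected 5)

The third line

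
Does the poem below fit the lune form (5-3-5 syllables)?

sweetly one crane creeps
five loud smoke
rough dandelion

Yes

Line 1: "sweetly one crane creeps": 2+1+1+1 = 5 ✓
Line 2: "five loud smoke": 1+1+1 = 3 ✓
Line 3: "rough dandelion": 1+4 = 5 ✓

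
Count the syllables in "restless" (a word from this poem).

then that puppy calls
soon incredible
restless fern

2

"restless" has 2 syllables.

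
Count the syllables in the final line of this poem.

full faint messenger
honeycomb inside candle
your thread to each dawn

The final line: "your thread to each dawn": 1+1+1+1+1 = 5

5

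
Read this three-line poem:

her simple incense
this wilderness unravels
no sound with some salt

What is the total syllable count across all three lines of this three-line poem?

17

Line 1: her (1), simple (2), incense (2) → 5
Line 2: this (1), wilderness (3), unravels (3) → 7
Line 3: no (1), sound (1), with (1), some (1), salt (1) → 5
Total: 5 + 7 + 5 = 17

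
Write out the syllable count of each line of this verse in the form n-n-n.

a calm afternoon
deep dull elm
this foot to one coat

Line 1: a(1) + calm(1) + afternoon(3) = 5
Line 2: deep(1) + dull(1) + elm(1) = 3
Line 3: this(1) + foot(1) + to(1) + one(1) + coat(1) = 5

5-3-5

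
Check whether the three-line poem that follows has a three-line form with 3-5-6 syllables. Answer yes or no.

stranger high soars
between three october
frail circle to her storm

No

Line 1: "stranger high soars": 2+1+1 = 4 (expected 3)
Line 2: "between three october": 2+1+3 = 6 (expected 5)
Line 3: "frail circle to her storm": 1+2+1+1+1 = 6 ✓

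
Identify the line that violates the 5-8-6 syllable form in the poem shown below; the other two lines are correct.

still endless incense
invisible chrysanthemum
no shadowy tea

Line 1: still(1) + endless(2) + incense(2) = 5 ✓
Line 2: invisible(4) + chrysanthemum(4) = 8 ✓
Line 3: no(1) + shadowy(3) + tea(1) = 5 (expected 6)

The third line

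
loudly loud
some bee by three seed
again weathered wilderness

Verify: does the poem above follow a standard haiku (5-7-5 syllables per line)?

No

Line 1: "loudly loud": 2+1 = 3 (expected 5)
Line 2: "some bee by three seed": 1+1+1+1+1 = 5 (expected 7)
Line 3: "again weathered wilderness": 2+2+3 = 7 (expected 5)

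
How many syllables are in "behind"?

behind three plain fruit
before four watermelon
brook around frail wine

2

"behind" has 2 syllables.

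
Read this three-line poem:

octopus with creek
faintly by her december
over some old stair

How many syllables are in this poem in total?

Line 1: octopus (3), with (1), creek (1) → 5
Line 2: faintly (2), by (1), her (1), december (3) → 7
Line 3: over (2), some (1), old (1), stair (1) → 5
Total: 5 + 7 + 5 = 17

17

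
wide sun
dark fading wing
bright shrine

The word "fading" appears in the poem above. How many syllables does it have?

2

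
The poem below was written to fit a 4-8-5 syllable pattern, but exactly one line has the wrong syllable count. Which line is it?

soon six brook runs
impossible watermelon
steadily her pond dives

The third line

Line 1: soon(1) + six(1) + brook(1) + runs(1) = 4 ✓
Line 2: impossible(4) + watermelon(4) = 8 ✓
Line 3: steadily(3) + her(1) + pond(1) + dives(1) = 6 (expected 5)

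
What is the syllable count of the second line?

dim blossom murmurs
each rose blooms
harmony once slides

The second line: each (1), rose (1), blooms (1) → 3

3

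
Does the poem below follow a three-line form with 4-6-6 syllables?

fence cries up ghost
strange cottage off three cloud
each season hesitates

Yes

Line 1: fence(1) + cries(1) + up(1) + ghost(1) = 4 ✓
Line 2: strange(1) + cottage(2) + off(1) + three(1) + cloud(1) = 6 ✓
Line 3: each(1) + season(2) + hesitates(3) = 6 ✓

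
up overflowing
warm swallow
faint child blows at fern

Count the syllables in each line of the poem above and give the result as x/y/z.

5/3/5

Line 1: "up overflowing": 1+4 = 5
Line 2: "warm swallow": 1+2 = 3
Line 3: "faint child blows at fern": 1+1+1+1+1 = 5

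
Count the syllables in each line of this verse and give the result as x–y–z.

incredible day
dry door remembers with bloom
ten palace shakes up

5–7–5

Line 1: incredible (4), day (1) → 5
Line 2: dry (1), door (1), remembers (3), with (1), bloom (1) → 7
Line 3: ten (1), palace (2), shakes (1), up (1) → 5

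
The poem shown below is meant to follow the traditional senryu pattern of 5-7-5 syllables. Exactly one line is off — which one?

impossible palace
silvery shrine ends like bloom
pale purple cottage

The first line

Line 1: "impossible palace": 4+2 = 6 (expected 5)
Line 2: "silvery shrine ends like bloom": 3+1+1+1+1 = 7 ✓
Line 3: "pale purple cottage": 1+2+2 = 5 ✓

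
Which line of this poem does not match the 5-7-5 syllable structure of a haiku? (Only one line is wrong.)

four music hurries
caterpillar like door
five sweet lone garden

The second line

Line 1: "four music hurries": 1+2+2 = 5 ✓
Line 2: "caterpillar like door": 4+1+1 = 6 (expected 7)
Line 3: "five sweet lone garden": 1+1+1+2 = 5 ✓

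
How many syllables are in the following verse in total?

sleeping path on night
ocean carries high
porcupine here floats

15

Line 1: sleeping(2) + path(1) + on(1) + night(1) = 5
Line 2: ocean(2) + carries(2) + high(1) = 5
Line 3: porcupine(3) + here(1) + floats(1) = 5
Total: 5 + 5 + 5 = 15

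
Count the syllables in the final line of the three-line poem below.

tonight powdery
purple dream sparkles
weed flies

2

The final line: weed (1), flies (1) → 2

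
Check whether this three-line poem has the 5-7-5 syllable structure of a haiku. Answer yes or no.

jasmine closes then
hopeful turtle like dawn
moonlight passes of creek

No

Line 1: jasmine(2) + closes(2) + then(1) = 5 ✓
Line 2: hopeful(2) + turtle(2) + like(1) + dawn(1) = 6 (expected 7)
Line 3: moonlight(2) + passes(2) + of(1) + creek(1) = 6 (expected 5)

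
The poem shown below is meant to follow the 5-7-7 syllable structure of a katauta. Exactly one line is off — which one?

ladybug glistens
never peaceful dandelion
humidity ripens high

Line 1: ladybug (3), glistens (2) → 5 ✓
Line 2: never (2), peaceful (2), dandelion (4) → 8 (expected 7)
Line 3: humidity (4), ripens (2), high (1) → 7 ✓

Line 2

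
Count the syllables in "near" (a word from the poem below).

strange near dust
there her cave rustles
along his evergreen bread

1

"near" has 1 syllable.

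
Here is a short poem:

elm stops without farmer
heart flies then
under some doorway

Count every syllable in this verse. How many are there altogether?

Line 1: "elm stops without farmer": 1+1+2+2 = 6
Line 2: "heart flies then": 1+1+1 = 3
Line 3: "under some doorway": 2+1+2 = 5
Total: 6 + 3 + 5 = 14

14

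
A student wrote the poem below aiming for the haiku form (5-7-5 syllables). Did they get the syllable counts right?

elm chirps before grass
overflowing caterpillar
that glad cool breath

No

Line 1: elm(1) + chirps(1) + before(2) + grass(1) = 5 ✓
Line 2: overflowing(4) + caterpillar(4) = 8 (expected 7)
Line 3: that(1) + glad(1) + cool(1) + breath(1) = 4 (expected 5)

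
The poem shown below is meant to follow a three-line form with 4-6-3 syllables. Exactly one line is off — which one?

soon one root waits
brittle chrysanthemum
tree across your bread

The third line

Line 1: soon(1) + one(1) + root(1) + waits(1) = 4 ✓
Line 2: brittle(2) + chrysanthemum(4) = 6 ✓
Line 3: tree(1) + across(2) + your(1) + bread(1) = 5 (expected 3)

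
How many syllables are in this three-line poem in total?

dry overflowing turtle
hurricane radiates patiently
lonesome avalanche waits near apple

Line 1: dry(1) + overflowing(4) + turtle(2) = 7
Line 2: hurricane(3) + radiates(3) + patiently(3) = 9
Line 3: lonesome(2) + avalanche(3) + waits(1) + near(1) + apple(2) = 9
Total: 7 + 9 + 9 = 25

25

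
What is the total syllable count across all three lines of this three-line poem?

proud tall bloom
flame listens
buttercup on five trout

12

Line 1: "proud tall bloom": 1+1+1 = 3
Line 2: "flame listens": 1+2 = 3
Line 3: "buttercup on five trout": 3+1+1+1 = 6
Total: 3 + 3 + 6 = 12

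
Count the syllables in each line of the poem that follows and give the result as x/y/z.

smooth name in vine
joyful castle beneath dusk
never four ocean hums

Line 1: smooth(1) + name(1) + in(1) + vine(1) = 4
Line 2: joyful(2) + castle(2) + beneath(2) + dusk(1) = 7
Line 3: never(2) + four(1) + ocean(2) + hums(1) = 6

4/7/6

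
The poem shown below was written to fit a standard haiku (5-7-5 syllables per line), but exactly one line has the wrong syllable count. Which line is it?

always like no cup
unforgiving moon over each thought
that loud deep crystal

The second line

Line 1: always (2), like (1), no (1), cup (1) → 5 ✓
Line 2: unforgiving (4), moon (1), over (2), each (1), thought (1) → 9 (expected 7)
Line 3: that (1), loud (1), deep (1), crystal (2) → 5 ✓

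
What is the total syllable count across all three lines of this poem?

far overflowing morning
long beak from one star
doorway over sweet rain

18

Line 1: "far overflowing morning": 1+4+2 = 7
Line 2: "long beak from one star": 1+1+1+1+1 = 5
Line 3: "doorway over sweet rain": 2+2+1+1 = 6
Total: 7 + 5 + 6 = 18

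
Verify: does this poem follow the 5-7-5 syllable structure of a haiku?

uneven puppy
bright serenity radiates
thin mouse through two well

No

Line 1: "uneven puppy": 3+2 = 5 ✓
Line 2: "bright serenity radiates": 1+4+3 = 8 (expected 7)
Line 3: "thin mouse through two well": 1+1+1+1+1 = 5 ✓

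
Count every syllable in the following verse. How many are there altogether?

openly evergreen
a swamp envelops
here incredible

Line 1: openly(3) + evergreen(3) = 6
Line 2: a(1) + swamp(1) + envelops(3) = 5
Line 3: here(1) + incredible(4) = 5
Total: 6 + 5 + 5 = 16

16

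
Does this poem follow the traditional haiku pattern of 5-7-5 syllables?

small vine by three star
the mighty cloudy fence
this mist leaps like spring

No

Line 1: small(1) + vine(1) + by(1) + three(1) + star(1) = 5 ✓
Line 2: the(1) + mighty(2) + cloudy(2) + fence(1) = 6 (expected 7)
Line 3: this(1) + mist(1) + leaps(1) + like(1) + spring(1) = 5 ✓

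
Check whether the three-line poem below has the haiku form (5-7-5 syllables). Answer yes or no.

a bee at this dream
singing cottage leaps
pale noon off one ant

No

Line 1: "a bee at this dream": 1+1+1+1+1 = 5 ✓
Line 2: "singing cottage leaps": 2+2+1 = 5 (expected 7)
Line 3: "pale noon off one ant": 1+1+1+1+1 = 5 ✓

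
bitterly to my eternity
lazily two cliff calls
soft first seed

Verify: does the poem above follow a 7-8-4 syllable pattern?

No

Line 1: bitterly(3) + to(1) + my(1) + eternity(4) = 9 (expected 7)
Line 2: lazily(3) + two(1) + cliff(1) + calls(1) = 6 (expected 8)
Line 3: soft(1) + first(1) + seed(1) = 3 (expected 4)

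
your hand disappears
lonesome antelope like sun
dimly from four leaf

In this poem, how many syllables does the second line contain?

The second line: lonesome(2) + antelope(3) + like(1) + sun(1) = 7

7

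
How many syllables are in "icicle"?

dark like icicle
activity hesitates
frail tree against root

3

"icicle" has 3 syllables.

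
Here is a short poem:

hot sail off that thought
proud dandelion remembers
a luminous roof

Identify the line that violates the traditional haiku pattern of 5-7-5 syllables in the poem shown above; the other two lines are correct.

The second line

Line 1: hot(1) + sail(1) + off(1) + that(1) + thought(1) = 5 ✓
Line 2: proud(1) + dandelion(4) + remembers(3) = 8 (expected 7)
Line 3: a(1) + luminous(3) + roof(1) = 5 ✓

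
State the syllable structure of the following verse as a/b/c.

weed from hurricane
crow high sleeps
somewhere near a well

Line 1: weed(1) + from(1) + hurricane(3) = 5
Line 2: crow(1) + high(1) + sleeps(1) = 3
Line 3: somewhere(2) + near(1) + a(1) + well(1) = 5

5/3/5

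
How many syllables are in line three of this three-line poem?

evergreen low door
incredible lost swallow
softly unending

Line three: "softly unending": 2+3 = 5

5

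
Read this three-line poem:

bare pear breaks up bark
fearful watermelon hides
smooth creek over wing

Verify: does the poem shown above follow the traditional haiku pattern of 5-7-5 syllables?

Yes

Line 1: "bare pear breaks up bark": 1+1+1+1+1 = 5 ✓
Line 2: "fearful watermelon hides": 2+4+1 = 7 ✓
Line 3: "smooth creek over wing": 1+1+2+1 = 5 ✓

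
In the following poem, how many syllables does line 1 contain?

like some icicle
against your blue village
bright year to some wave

5

Line 1: like (1), some (1), icicle (3) → 5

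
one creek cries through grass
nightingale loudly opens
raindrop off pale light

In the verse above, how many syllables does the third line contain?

5

The third line: raindrop(2) + off(1) + pale(1) + light(1) = 5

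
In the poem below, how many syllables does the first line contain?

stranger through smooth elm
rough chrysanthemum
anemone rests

The first line: "stranger through smooth elm": 2+1+1+1 = 5

5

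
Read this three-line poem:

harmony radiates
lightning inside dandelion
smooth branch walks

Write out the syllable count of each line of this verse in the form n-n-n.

Line 1: harmony (3), radiates (3) → 6
Line 2: lightning (2), inside (2), dandelion (4) → 8
Line 3: smooth (1), branch (1), walks (1) → 3

6-8-3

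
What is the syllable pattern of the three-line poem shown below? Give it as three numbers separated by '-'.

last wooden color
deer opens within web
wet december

5-6-4

Line 1: last (1), wooden (2), color (2) → 5
Line 2: deer (1), opens (2), within (2), web (1) → 6
Line 3: wet (1), december (3) → 4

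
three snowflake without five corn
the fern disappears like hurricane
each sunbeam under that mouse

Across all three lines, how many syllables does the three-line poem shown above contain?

23

Line 1: three (1), snowflake (2), without (2), five (1), corn (1) → 7
Line 2: the (1), fern (1), disappears (3), like (1), hurricane (3) → 9
Line 3: each (1), sunbeam (2), under (2), that (1), mouse (1) → 7
Total: 7 + 9 + 7 = 23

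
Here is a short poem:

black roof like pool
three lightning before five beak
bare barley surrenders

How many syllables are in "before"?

"before" has 2 syllables.

2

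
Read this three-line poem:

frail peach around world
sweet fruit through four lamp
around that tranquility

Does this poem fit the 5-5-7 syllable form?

Yes

Line 1: "frail peach around world": 1+1+2+1 = 5 ✓
Line 2: "sweet fruit through four lamp": 1+1+1+1+1 = 5 ✓
Line 3: "around that tranquility": 2+1+4 = 7 ✓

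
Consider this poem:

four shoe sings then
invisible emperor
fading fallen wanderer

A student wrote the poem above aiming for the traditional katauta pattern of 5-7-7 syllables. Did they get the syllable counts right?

No

Line 1: four (1), shoe (1), sings (1), then (1) → 4 (expected 5)
Line 2: invisible (4), emperor (3) → 7 ✓
Line 3: fading (2), fallen (2), wanderer (3) → 7 ✓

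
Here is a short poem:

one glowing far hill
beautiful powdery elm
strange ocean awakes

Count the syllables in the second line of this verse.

The second line: beautiful (3), powdery (3), elm (1) → 7

7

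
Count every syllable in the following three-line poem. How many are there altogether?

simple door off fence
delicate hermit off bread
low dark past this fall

17

Line 1: simple (2), door (1), off (1), fence (1) → 5
Line 2: delicate (3), hermit (2), off (1), bread (1) → 7
Line 3: low (1), dark (1), past (1), this (1), fall (1) → 5
Total: 5 + 7 + 5 = 17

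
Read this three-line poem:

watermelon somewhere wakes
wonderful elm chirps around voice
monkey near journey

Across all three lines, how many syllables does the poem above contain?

Line 1: "watermelon somewhere wakes": 4+2+1 = 7
Line 2: "wonderful elm chirps around voice": 3+1+1+2+1 = 8
Line 3: "monkey near journey": 2+1+2 = 5
Total: 7 + 8 + 5 = 20

20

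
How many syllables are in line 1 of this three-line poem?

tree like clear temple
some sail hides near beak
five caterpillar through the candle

5

Line 1: tree(1) + like(1) + clear(1) + temple(2) = 5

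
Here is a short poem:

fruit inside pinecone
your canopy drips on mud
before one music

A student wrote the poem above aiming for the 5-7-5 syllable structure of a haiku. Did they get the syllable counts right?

Line 1: fruit(1) + inside(2) + pinecone(2) = 5 ✓
Line 2: your(1) + canopy(3) + drips(1) + on(1) + mud(1) = 7 ✓
Line 3: before(2) + one(1) + music(2) = 5 ✓

Yes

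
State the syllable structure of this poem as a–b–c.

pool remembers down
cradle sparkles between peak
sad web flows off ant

5–7–5

Line 1: pool (1), remembers (3), down (1) → 5
Line 2: cradle (2), sparkles (2), between (2), peak (1) → 7
Line 3: sad (1), web (1), flows (1), off (1), ant (1) → 5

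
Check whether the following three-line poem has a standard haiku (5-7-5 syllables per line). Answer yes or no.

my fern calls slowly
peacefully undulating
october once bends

Yes

Line 1: "my fern calls slowly": 1+1+1+2 = 5 ✓
Line 2: "peacefully undulating": 3+4 = 7 ✓
Line 3: "october once bends": 3+1+1 = 5 ✓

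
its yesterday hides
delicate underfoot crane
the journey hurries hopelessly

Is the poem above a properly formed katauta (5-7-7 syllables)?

Line 1: its(1) + yesterday(3) + hides(1) = 5 ✓
Line 2: delicate(3) + underfoot(3) + crane(1) = 7 ✓
Line 3: the(1) + journey(2) + hurries(2) + hopelessly(3) = 8 (expected 7)

No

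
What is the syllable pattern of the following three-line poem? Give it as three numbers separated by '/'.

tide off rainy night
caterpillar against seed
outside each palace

5/7/5

Line 1: "tide off rainy night": 1+1+2+1 = 5
Line 2: "caterpillar against seed": 4+2+1 = 7
Line 3: "outside each palace": 2+1+2 = 5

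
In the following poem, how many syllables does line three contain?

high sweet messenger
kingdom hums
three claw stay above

5

Line three: "three claw stay above": 1+1+1+2 = 5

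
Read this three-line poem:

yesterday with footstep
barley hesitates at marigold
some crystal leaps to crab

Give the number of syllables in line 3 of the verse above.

6

Line 3: some (1), crystal (2), leaps (1), to (1), crab (1) → 6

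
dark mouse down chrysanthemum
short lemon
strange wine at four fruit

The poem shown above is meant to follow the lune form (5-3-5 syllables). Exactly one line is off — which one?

Line 1

Line 1: dark (1), mouse (1), down (1), chrysanthemum (4) → 7 (expected 5)
Line 2: short (1), lemon (2) → 3 ✓
Line 3: strange (1), wine (1), at (1), four (1), fruit (1) → 5 ✓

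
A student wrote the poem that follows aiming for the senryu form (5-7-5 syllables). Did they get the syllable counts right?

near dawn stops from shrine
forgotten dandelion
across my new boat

Yes

Line 1: "near dawn stops from shrine": 1+1+1+1+1 = 5 ✓
Line 2: "forgotten dandelion": 3+4 = 7 ✓
Line 3: "across my new boat": 2+1+1+1 = 5 ✓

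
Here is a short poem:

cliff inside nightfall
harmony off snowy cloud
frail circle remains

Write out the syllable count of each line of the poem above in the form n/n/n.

Line 1: cliff(1) + inside(2) + nightfall(2) = 5
Line 2: harmony(3) + off(1) + snowy(2) + cloud(1) = 7
Line 3: frail(1) + circle(2) + remains(2) = 5

5/7/5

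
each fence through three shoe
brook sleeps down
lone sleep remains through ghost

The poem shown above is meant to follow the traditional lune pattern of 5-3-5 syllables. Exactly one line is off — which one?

Line 1: each(1) + fence(1) + through(1) + three(1) + shoe(1) = 5 ✓
Line 2: brook(1) + sleeps(1) + down(1) = 3 ✓
Line 3: lone(1) + sleep(1) + remains(2) + through(1) + ghost(1) = 6 (expected 5)

Line 3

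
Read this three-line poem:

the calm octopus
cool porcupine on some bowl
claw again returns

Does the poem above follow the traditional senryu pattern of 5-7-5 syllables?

Line 1: "the calm octopus": 1+1+3 = 5 ✓
Line 2: "cool porcupine on some bowl": 1+3+1+1+1 = 7 ✓
Line 3: "claw again returns": 1+2+2 = 5 ✓

Yes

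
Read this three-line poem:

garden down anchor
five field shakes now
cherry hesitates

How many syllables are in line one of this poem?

5

Line one: garden (2), down (1), anchor (2) → 5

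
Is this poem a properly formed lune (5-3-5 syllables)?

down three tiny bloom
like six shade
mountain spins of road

Line 1: "down three tiny bloom": 1+1+2+1 = 5 ✓
Line 2: "like six shade": 1+1+1 = 3 ✓
Line 3: "mountain spins of road": 2+1+1+1 = 5 ✓

Yes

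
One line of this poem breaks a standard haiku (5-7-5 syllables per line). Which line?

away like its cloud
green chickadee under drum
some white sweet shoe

Line 3

Line 1: away (2), like (1), its (1), cloud (1) → 5 ✓
Line 2: green (1), chickadee (3), under (2), drum (1) → 7 ✓
Line 3: some (1), white (1), sweet (1), shoe (1) → 4 (expected 5)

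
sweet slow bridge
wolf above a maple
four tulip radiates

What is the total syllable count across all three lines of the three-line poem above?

Line 1: sweet(1) + slow(1) + bridge(1) = 3
Line 2: wolf(1) + above(2) + a(1) + maple(2) = 6
Line 3: four(1) + tulip(2) + radiates(3) = 6
Total: 3 + 6 + 6 = 15

15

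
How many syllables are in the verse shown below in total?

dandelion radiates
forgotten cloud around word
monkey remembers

Line 1: dandelion (4), radiates (3) → 7
Line 2: forgotten (3), cloud (1), around (2), word (1) → 7
Line 3: monkey (2), remembers (3) → 5
Total: 7 + 7 + 5 = 19

19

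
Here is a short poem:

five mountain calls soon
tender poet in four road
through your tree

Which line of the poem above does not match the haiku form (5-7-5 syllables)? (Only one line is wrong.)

The third line

Line 1: five(1) + mountain(2) + calls(1) + soon(1) = 5 ✓
Line 2: tender(2) + poet(2) + in(1) + four(1) + road(1) = 7 ✓
Line 3: through(1) + your(1) + tree(1) = 3 (expected 5)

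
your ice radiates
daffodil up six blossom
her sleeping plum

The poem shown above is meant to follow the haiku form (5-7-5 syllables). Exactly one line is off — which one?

The third line

Line 1: your(1) + ice(1) + radiates(3) = 5 ✓
Line 2: daffodil(3) + up(1) + six(1) + blossom(2) = 7 ✓
Line 3: her(1) + sleeping(2) + plum(1) = 4 (expected 5)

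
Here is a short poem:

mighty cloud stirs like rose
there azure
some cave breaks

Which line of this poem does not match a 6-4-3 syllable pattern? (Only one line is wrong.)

Line 2

Line 1: "mighty cloud stirs like rose": 2+1+1+1+1 = 6 ✓
Line 2: "there azure": 1+2 = 3 (expected 4)
Line 3: "some cave breaks": 1+1+1 = 3 ✓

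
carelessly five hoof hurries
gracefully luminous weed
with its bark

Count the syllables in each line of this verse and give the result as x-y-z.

Line 1: "carelessly five hoof hurries": 3+1+1+2 = 7
Line 2: "gracefully luminous weed": 3+3+1 = 7
Line 3: "with its bark": 1+1+1 = 3

7-7-3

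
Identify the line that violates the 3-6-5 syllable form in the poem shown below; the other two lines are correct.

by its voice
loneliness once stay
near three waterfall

Line 2

Line 1: "by its voice": 1+1+1 = 3 ✓
Line 2: "loneliness once stay": 3+1+1 = 5 (expected 6)
Line 3: "near three waterfall": 1+1+3 = 5 ✓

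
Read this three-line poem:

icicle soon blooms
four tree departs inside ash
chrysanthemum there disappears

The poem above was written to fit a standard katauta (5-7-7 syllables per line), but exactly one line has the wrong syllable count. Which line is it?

Line 1: "icicle soon blooms": 3+1+1 = 5 ✓
Line 2: "four tree departs inside ash": 1+1+2+2+1 = 7 ✓
Line 3: "chrysanthemum there disappears": 4+1+3 = 8 (expected 7)

Line 3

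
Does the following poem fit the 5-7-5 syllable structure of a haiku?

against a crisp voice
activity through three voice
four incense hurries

Yes

Line 1: against(2) + a(1) + crisp(1) + voice(1) = 5 ✓
Line 2: activity(4) + through(1) + three(1) + voice(1) = 7 ✓
Line 3: four(1) + incense(2) + hurries(2) = 5 ✓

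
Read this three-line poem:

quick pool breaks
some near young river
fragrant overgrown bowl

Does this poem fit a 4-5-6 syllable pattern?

Line 1: quick(1) + pool(1) + breaks(1) = 3 (expected 4)
Line 2: some(1) + near(1) + young(1) + river(2) = 5 ✓
Line 3: fragrant(2) + overgrown(3) + bowl(1) = 6 ✓

No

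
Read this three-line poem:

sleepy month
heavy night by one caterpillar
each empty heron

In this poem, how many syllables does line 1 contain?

Line 1: "sleepy month": 2+1 = 3

3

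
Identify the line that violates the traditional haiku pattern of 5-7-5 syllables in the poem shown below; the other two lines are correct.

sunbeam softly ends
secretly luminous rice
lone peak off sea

Line 3

Line 1: sunbeam(2) + softly(2) + ends(1) = 5 ✓
Line 2: secretly(3) + luminous(3) + rice(1) = 7 ✓
Line 3: lone(1) + peak(1) + off(1) + sea(1) = 4 (expected 5)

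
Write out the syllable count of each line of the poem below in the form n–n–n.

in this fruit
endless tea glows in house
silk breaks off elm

3–6–4

Line 1: in(1) + this(1) + fruit(1) = 3
Line 2: endless(2) + tea(1) + glows(1) + in(1) + house(1) = 6
Line 3: silk(1) + breaks(1) + off(1) + elm(1) = 4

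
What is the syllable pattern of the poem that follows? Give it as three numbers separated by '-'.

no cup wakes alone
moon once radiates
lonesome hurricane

5-5-5

Line 1: "no cup wakes alone": 1+1+1+2 = 5
Line 2: "moon once radiates": 1+1+3 = 5
Line 3: "lonesome hurricane": 2+3 = 5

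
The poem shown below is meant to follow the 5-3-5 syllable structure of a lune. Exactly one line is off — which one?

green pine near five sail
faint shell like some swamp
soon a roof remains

Line 1: green (1), pine (1), near (1), five (1), sail (1) → 5 ✓
Line 2: faint (1), shell (1), like (1), some (1), swamp (1) → 5 (expected 3)
Line 3: soon (1), a (1), roof (1), remains (2) → 5 ✓

Line 2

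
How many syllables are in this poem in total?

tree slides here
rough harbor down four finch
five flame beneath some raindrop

Line 1: "tree slides here": 1+1+1 = 3
Line 2: "rough harbor down four finch": 1+2+1+1+1 = 6
Line 3: "five flame beneath some raindrop": 1+1+2+1+2 = 7
Total: 3 + 6 + 7 = 16

16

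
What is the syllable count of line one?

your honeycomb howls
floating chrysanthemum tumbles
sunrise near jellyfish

Line one: your(1) + honeycomb(3) + howls(1) = 5

5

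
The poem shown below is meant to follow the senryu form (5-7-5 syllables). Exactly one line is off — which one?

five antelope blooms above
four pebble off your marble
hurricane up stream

Line 1: five (1), antelope (3), blooms (1), above (2) → 7 (expected 5)
Line 2: four (1), pebble (2), off (1), your (1), marble (2) → 7 ✓
Line 3: hurricane (3), up (1), stream (1) → 5 ✓

The first line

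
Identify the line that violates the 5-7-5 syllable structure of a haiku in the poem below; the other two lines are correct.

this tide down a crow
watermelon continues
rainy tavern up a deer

Line 3

Line 1: this(1) + tide(1) + down(1) + a(1) + crow(1) = 5 ✓
Line 2: watermelon(4) + continues(3) = 7 ✓
Line 3: rainy(2) + tavern(2) + up(1) + a(1) + deer(1) = 7 (expected 5)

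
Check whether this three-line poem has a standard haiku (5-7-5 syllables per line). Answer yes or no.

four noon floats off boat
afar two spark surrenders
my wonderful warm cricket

No

Line 1: "four noon floats off boat": 1+1+1+1+1 = 5 ✓
Line 2: "afar two spark surrenders": 2+1+1+3 = 7 ✓
Line 3: "my wonderful warm cricket": 1+3+1+2 = 7 (expected 5)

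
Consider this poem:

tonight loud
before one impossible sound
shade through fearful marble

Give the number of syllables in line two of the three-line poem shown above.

Line two: "before one impossible sound": 2+1+4+1 = 8

8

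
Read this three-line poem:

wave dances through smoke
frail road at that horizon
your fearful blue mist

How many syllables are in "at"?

"at" has 1 syllable.

1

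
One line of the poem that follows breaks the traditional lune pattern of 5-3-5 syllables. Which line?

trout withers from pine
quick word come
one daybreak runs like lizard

Line 1: "trout withers from pine": 1+2+1+1 = 5 ✓
Line 2: "quick word come": 1+1+1 = 3 ✓
Line 3: "one daybreak runs like lizard": 1+2+1+1+2 = 7 (expected 5)

The third line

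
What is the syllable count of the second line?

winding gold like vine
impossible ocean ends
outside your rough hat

7

The second line: impossible (4), ocean (2), ends (1) → 7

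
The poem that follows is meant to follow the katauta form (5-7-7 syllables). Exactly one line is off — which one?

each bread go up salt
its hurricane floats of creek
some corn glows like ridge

The third line

Line 1: "each bread go up salt": 1+1+1+1+1 = 5 ✓
Line 2: "its hurricane floats of creek": 1+3+1+1+1 = 7 ✓
Line 3: "some corn glows like ridge": 1+1+1+1+1 = 5 (expected 7)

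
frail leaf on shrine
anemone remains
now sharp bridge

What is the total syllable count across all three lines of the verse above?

Line 1: "frail leaf on shrine": 1+1+1+1 = 4
Line 2: "anemone remains": 4+2 = 6
Line 3: "now sharp bridge": 1+1+1 = 3
Total: 4 + 6 + 3 = 13

13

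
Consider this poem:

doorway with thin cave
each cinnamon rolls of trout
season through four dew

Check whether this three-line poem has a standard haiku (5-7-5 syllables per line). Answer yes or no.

Yes

Line 1: "doorway with thin cave": 2+1+1+1 = 5 ✓
Line 2: "each cinnamon rolls of trout": 1+3+1+1+1 = 7 ✓
Line 3: "season through four dew": 2+1+1+1 = 5 ✓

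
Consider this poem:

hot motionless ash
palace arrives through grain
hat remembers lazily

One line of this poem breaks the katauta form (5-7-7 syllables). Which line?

Line 1: hot(1) + motionless(3) + ash(1) = 5 ✓
Line 2: palace(2) + arrives(2) + through(1) + grain(1) = 6 (expected 7)
Line 3: hat(1) + remembers(3) + lazily(3) = 7 ✓

The second line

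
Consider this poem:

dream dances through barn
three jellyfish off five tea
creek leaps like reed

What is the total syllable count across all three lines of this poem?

Line 1: "dream dances through barn": 1+2+1+1 = 5
Line 2: "three jellyfish off five tea": 1+3+1+1+1 = 7
Line 3: "creek leaps like reed": 1+1+1+1 = 4
Total: 5 + 7 + 4 = 16

16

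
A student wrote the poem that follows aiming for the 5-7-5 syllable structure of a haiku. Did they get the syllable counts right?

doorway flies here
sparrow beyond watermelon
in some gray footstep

No

Line 1: doorway(2) + flies(1) + here(1) = 4 (expected 5)
Line 2: sparrow(2) + beyond(2) + watermelon(4) = 8 (expected 7)
Line 3: in(1) + some(1) + gray(1) + footstep(2) = 5 ✓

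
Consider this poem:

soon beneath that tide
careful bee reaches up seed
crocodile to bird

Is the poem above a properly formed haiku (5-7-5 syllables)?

Yes

Line 1: soon (1), beneath (2), that (1), tide (1) → 5 ✓
Line 2: careful (2), bee (1), reaches (2), up (1), seed (1) → 7 ✓
Line 3: crocodile (3), to (1), bird (1) → 5 ✓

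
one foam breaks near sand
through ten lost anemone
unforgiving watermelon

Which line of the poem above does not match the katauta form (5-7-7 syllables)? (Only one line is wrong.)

The third line

Line 1: one (1), foam (1), breaks (1), near (1), sand (1) → 5 ✓
Line 2: through (1), ten (1), lost (1), anemone (4) → 7 ✓
Line 3: unforgiving (4), watermelon (4) → 8 (expected 7)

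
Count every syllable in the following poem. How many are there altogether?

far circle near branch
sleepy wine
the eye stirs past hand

Line 1: far (1), circle (2), near (1), branch (1) → 5
Line 2: sleepy (2), wine (1) → 3
Line 3: the (1), eye (1), stirs (1), past (1), hand (1) → 5
Total: 5 + 3 + 5 = 13

13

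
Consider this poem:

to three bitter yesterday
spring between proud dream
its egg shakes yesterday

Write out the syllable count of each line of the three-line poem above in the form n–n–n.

7–5–6

Line 1: to (1), three (1), bitter (2), yesterday (3) → 7
Line 2: spring (1), between (2), proud (1), dream (1) → 5
Line 3: its (1), egg (1), shakes (1), yesterday (3) → 6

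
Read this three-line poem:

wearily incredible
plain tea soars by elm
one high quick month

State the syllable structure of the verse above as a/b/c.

7/5/4

Line 1: wearily(3) + incredible(4) = 7
Line 2: plain(1) + tea(1) + soars(1) + by(1) + elm(1) = 5
Line 3: one(1) + high(1) + quick(1) + month(1) = 4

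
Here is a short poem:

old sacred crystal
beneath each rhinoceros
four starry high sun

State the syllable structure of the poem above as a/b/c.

5/7/5

Line 1: "old sacred crystal": 1+2+2 = 5
Line 2: "beneath each rhinoceros": 2+1+4 = 7
Line 3: "four starry high sun": 1+2+1+1 = 5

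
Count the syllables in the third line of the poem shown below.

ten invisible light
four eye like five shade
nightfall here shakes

4

The third line: nightfall (2), here (1), shakes (1) → 4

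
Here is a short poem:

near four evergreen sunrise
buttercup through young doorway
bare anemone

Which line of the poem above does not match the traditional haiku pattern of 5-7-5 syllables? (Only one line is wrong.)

Line 1: near(1) + four(1) + evergreen(3) + sunrise(2) = 7 (expected 5)
Line 2: buttercup(3) + through(1) + young(1) + doorway(2) = 7 ✓
Line 3: bare(1) + anemone(4) = 5 ✓

Line 1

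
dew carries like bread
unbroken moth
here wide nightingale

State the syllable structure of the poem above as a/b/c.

5/4/5

Line 1: "dew carries like bread": 1+2+1+1 = 5
Line 2: "unbroken moth": 3+1 = 4
Line 3: "here wide nightingale": 1+1+3 = 5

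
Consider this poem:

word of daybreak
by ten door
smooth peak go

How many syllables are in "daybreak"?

"daybreak" has 2 syllables.

2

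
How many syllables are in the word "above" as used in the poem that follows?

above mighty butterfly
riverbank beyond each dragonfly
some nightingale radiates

2

"above" has 2 syllables.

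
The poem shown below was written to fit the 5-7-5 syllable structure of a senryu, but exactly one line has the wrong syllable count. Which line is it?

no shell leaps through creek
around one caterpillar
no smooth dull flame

Line 1: no (1), shell (1), leaps (1), through (1), creek (1) → 5 ✓
Line 2: around (2), one (1), caterpillar (4) → 7 ✓
Line 3: no (1), smooth (1), dull (1), flame (1) → 4 (expected 5)

Line 3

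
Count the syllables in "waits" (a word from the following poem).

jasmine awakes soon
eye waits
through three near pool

1

"waits" has 1 syllable.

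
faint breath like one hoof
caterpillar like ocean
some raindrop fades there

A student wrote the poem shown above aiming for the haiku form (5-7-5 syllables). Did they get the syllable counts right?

Line 1: faint(1) + breath(1) + like(1) + one(1) + hoof(1) = 5 ✓
Line 2: caterpillar(4) + like(1) + ocean(2) = 7 ✓
Line 3: some(1) + raindrop(2) + fades(1) + there(1) = 5 ✓

Yes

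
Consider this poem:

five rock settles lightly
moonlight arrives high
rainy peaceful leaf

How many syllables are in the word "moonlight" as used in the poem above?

"moonlight" has 2 syllables.

2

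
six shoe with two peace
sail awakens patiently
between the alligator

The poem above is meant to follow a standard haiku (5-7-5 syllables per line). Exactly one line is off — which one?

Line 1: six(1) + shoe(1) + with(1) + two(1) + peace(1) = 5 ✓
Line 2: sail(1) + awakens(3) + patiently(3) = 7 ✓
Line 3: between(2) + the(1) + alligator(4) = 7 (expected 5)

The third line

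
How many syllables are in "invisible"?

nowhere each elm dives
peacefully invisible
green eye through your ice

4

"invisible" has 4 syllables.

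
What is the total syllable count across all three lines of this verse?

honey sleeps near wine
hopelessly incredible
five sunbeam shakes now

Line 1: "honey sleeps near wine": 2+1+1+1 = 5
Line 2: "hopelessly incredible": 3+4 = 7
Line 3: "five sunbeam shakes now": 1+2+1+1 = 5
Total: 5 + 7 + 5 = 17

17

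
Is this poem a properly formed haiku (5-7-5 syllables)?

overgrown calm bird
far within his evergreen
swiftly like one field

Yes

Line 1: overgrown (3), calm (1), bird (1) → 5 ✓
Line 2: far (1), within (2), his (1), evergreen (3) → 7 ✓
Line 3: swiftly (2), like (1), one (1), field (1) → 5 ✓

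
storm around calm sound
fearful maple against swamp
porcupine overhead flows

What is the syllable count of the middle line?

The middle line: fearful(2) + maple(2) + against(2) + swamp(1) = 7

7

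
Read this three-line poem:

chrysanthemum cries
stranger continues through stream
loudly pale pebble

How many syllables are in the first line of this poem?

5

The first line: chrysanthemum(4) + cries(1) = 5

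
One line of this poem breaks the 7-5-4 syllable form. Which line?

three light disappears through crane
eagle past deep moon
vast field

The third line

Line 1: three(1) + light(1) + disappears(3) + through(1) + crane(1) = 7 ✓
Line 2: eagle(2) + past(1) + deep(1) + moon(1) = 5 ✓
Line 3: vast(1) + field(1) = 2 (expected 4)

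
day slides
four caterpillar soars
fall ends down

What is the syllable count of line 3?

Line 3: fall(1) + ends(1) + down(1) = 3

3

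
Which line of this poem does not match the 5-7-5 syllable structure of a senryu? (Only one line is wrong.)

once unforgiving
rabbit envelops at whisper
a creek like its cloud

The second line

Line 1: "once unforgiving": 1+4 = 5 ✓
Line 2: "rabbit envelops at whisper": 2+3+1+2 = 8 (expected 7)
Line 3: "a creek like its cloud": 1+1+1+1+1 = 5 ✓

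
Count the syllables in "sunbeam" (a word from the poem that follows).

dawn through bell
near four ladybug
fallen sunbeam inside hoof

2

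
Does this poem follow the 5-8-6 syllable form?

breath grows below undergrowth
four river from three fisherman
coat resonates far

No

Line 1: breath(1) + grows(1) + below(2) + undergrowth(3) = 7 (expected 5)
Line 2: four(1) + river(2) + from(1) + three(1) + fisherman(3) = 8 ✓
Line 3: coat(1) + resonates(3) + far(1) = 5 (expected 6)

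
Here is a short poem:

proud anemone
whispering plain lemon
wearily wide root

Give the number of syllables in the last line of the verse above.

5

The last line: "wearily wide root": 3+1+1 = 5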